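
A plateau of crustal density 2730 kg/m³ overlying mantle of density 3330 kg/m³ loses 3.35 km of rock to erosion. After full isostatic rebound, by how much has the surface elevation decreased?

Rebound u = e ρ_c/ρ_m = 3.35 km × 2730/3330 = 2.746 km.
Net surface drop = e − u = 3.35 km − 2.746 km = e (ρ_m − ρ_c)/ρ_m = 0.604 km.

0.604 km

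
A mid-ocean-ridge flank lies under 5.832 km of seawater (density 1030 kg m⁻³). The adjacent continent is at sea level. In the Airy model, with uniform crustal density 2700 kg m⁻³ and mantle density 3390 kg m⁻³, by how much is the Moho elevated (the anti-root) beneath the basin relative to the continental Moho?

14.1 km

Equating mass per unit area of the two columns: replacing crust with seawater at the top is compensated by replacing crust with mantle at the base: d (ρ_c − ρ_w) = a (ρ_m − ρ_c).
a = d (ρ_c − ρ_w)/(ρ_m − ρ_c) = 5.832 km × 1670/690 = 14.1 km.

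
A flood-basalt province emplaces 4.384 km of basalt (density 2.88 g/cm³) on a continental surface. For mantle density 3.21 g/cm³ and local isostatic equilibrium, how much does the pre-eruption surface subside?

3.93 km

Subaerial loading: s = t ρ_load / ρ_m.
s = 4.384 km × 2.88/3.21 = 3.93 km.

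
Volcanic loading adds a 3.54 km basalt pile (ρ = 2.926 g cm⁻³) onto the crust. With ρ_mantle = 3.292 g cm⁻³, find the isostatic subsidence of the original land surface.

Subaerial loading: s = t ρ_load / ρ_m.
s = 3.54 km × 2.926/3.292 = 3.15 km.

3.15 km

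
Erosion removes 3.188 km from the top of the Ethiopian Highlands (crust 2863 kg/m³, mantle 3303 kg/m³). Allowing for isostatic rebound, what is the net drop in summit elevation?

Rebound u = e ρ_c/ρ_m = 3.188 km × 2863/3303 = 2.763 km.
Net surface drop = e − u = 3.188 km − 2.763 km = e (ρ_m − ρ_c)/ρ_m = 0.425 km.

0.425 km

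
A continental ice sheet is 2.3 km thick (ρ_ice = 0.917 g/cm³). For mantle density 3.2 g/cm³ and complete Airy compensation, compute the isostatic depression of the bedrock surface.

By Archimedes' principle applied to the lithosphere: the ice load ρ_ice t is balanced by mantle displaced below, ρ_m s.
s = t ρ_ice / ρ_m = 2.3 km × 0.917/3.2 = 0.659 km.

0.659 km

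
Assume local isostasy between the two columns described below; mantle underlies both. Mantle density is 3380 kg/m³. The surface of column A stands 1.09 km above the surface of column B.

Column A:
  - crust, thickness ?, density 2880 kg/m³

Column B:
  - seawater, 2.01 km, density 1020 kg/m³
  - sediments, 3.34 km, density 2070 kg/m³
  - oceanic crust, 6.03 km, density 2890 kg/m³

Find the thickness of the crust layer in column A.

31.5 km

Take the compensation level at the base of the deeper column (depth z_c below the surface of column A) and equate Σ ρ_i t_i down to z_c; mantle fills any gap and the z_c terms cancel.
Column A: x×2880 + (z_c − 0 − x)×3380
Column B: 1.09×0 + 2.01×1020 + 3.34×2070 + 6.03×2890 + (z_c − 1.09 − 11.38)×3380
The z_c×3380 term appears on both sides and cancels. Collect the known terms of each column as K = Σ(ρt)_known − 3380 × (depth of known layers): K_A = 0 − 3380×0 = 0; K_B = 26390.7 − 3380×(1.09 + 11.38) = −15757.9.
Balance: K_A − x×(3380 − 2880) = K_B, so x = (K_A − K_B)/(3380 − 2880) = 15757.9/500 = 31.5 km.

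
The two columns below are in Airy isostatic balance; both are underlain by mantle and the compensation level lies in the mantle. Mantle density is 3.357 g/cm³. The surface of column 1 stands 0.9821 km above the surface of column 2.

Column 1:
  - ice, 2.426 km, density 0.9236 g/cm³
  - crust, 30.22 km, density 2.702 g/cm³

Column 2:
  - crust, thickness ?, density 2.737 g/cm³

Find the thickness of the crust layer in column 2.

36.1 km

Take the compensation level at the base of the deeper column (depth z_c below the surface of column 1) and equate Σ ρ_i t_i down to z_c; mantle fills any gap and the z_c terms cancel.
Column 1: 2.426×0.9236 + 30.22×2.702 + (z_c − 32.646)×3.357
Column 2: 0.9821×0 + x×2.737 + (z_c − 0.9821 − 0 − x)×3.357
The z_c×3.357 term appears on both sides and cancels. Collect the known terms of each column as K = Σ(ρt)_known − 3.357 × (depth of known layers): K_1 = 83.8950936 − 3.357×32.646 = −25.6975284; K_2 = 0 − 3.357×(0.9821 + 0) = −3.2969097.
Balance: K_1 = K_2 − x×(3.357 − 2.737), so x = (K_2 − K_1)/(3.357 − 2.737) = 22.4006/0.62 = 36.1 km.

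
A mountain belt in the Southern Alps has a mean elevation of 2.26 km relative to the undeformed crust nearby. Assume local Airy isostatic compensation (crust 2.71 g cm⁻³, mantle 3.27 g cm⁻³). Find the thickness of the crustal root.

Balancing pressure at the compensation depth: the weight of the topography is balanced by the buoyancy of the root, ρ_c h = (ρ_m − ρ_c) r.
r = h · ρ_c / (ρ_m − ρ_c) = 2.26 km × 2.71 / (3.27 − 2.71) = 10.9 km.

10.9 km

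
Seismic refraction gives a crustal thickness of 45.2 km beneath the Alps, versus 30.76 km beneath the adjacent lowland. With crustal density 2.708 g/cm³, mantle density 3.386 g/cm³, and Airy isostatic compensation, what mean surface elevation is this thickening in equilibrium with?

2.89 km

Excess crust Δ = 45.2 km − 30.76 km = 14.44 km, split between elevation h and root r with h + r = Δ.
Airy balance ρ_c h = (ρ_m − ρ_c) r gives r = h ρ_c/(ρ_m − ρ_c), so h (1 + ρ_c/(ρ_m − ρ_c)) = Δ, i.e. h = Δ (ρ_m − ρ_c)/ρ_m.
h = 14.44 km × 0.678/3.386 = 2.89 km.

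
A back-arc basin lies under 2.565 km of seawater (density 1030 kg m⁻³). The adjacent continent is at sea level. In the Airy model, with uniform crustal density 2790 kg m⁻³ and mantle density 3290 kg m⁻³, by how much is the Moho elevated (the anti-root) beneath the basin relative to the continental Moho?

For local isostatic compensation: replacing crust with seawater at the top is compensated by replacing crust with mantle at the base: d (ρ_c − ρ_w) = a (ρ_m − ρ_c).
a = d (ρ_c − ρ_w)/(ρ_m − ρ_c) = 2.565 km × 1760/500 = 9.03 km.

9.03 km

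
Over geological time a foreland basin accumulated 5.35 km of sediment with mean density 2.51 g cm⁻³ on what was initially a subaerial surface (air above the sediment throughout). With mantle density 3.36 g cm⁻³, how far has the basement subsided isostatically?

Subaerial load: s = t ρ_sed / ρ_m = 5.35 km × 2.51/3.36 = 4 km.

4 km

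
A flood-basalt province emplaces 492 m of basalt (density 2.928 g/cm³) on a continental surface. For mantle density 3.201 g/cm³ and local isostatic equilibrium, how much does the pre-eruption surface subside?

450 m

Subaerial loading: s = t ρ_load / ρ_m.
s = 492 m × 2.928/3.201 = 450 m.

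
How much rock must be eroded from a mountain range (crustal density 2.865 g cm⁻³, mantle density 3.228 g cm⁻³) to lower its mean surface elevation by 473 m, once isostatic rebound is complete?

Net drop Δ = e − u = e − e ρ_c/ρ_m = e (ρ_m − ρ_c)/ρ_m.
e = Δ ρ_m/(ρ_m − ρ_c) = 473 m × 3.228/0.363 = 4210 m.

4210 m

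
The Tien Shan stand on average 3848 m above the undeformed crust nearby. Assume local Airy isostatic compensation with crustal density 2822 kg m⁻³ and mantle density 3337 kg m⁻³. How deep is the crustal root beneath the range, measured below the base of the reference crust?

For local isostatic compensation: the weight of the topography is balanced by the buoyancy of the root, ρ_c h = (ρ_m − ρ_c) r.
r = h · ρ_c / (ρ_m − ρ_c) = 3848 m × 2822 / (3337 − 2822) = 21100 m.

21100 m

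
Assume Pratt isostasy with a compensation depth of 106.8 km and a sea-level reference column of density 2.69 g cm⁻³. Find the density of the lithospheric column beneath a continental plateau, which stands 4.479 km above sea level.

2.58 g cm⁻³

Pratt balance: ρ_ref D = ρ (D + h).
ρ = ρ_ref D/(D + h) = 2.69 × 106.8 km/(106.8 km + 4.479 km) = 2.58 g cm⁻³.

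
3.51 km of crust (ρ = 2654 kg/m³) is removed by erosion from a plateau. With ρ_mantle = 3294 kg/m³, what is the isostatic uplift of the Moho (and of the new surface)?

Unloading: uplift u = e ρ_c/ρ_m = 3.51 km × 2654/3294 = 2.83 km.

2.83 km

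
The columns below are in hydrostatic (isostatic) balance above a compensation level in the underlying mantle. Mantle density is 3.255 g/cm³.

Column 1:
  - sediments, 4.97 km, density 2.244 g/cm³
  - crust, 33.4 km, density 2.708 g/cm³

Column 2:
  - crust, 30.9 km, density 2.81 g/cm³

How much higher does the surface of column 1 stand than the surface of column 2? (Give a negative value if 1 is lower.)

2.93 km

For any compensation level in the mantle, the mantle terms cancel and isostasy reduces to e = (Σt_1 − Σt_2) − (Σ(ρt)_1 − Σ(ρt)_2) / ρ_m.
Σt_1 = 38.37 km; Σt_2 = 30.9 km; Σ(ρt)_1 = 101.59988; Σ(ρt)_2 = 86.829 (in km·g/cm³).
e = (38.37 − 30.9) − (101.59988 − 86.829) / 3.255 = 2.93 km.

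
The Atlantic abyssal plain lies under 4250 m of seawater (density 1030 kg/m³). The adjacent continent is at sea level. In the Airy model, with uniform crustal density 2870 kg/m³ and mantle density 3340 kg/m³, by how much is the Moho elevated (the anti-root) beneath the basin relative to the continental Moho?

16600 m

In Airy isostatic equilibrium: replacing crust with seawater at the top is compensated by replacing crust with mantle at the base: d (ρ_c − ρ_w) = a (ρ_m − ρ_c).
a = d (ρ_c − ρ_w)/(ρ_m − ρ_c) = 4250 m × 1840/470 = 16600 m.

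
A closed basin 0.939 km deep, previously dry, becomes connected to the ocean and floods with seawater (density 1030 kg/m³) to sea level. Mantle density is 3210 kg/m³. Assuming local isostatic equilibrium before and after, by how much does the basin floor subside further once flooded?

0.444 km

After flooding the water column is d + s deep. Its weight must equal the weight of mantle displaced by the extra subsidence s: (d + s) ρ_w = s ρ_m.
s = d ρ_w / (ρ_m − ρ_w) = 0.939 km × 1030/(3210 − 1030) = 0.444 km.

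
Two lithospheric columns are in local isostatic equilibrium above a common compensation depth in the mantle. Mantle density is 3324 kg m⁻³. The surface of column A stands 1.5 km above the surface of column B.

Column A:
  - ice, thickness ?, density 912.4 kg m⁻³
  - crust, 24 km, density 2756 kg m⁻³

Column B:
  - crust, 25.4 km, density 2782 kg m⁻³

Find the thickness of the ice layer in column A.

Take the compensation level at the base of the deeper column (depth z_c below the surface of column A) and equate Σ ρ_i t_i down to z_c; mantle fills any gap and the z_c terms cancel.
Column A: x×912.4 + 24×2756 + (z_c − 24 − x)×3324
Column B: 1.5×0 + 25.4×2782 + (z_c − 1.5 − 25.4)×3324
The z_c×3324 term appears on both sides and cancels. Collect the known terms of each column as K = Σ(ρt)_known − 3324 × (depth of known layers): K_A = 66144 − 3324×24 = −13632; K_B = 70662.8 − 3324×(1.5 + 25.4) = −18752.8.
Balance: K_A − x×(3324 − 912.4) = K_B, so x = (K_A − K_B)/(3324 − 912.4) = 5120.8/2411.6 = 2.12 km.

2.12 km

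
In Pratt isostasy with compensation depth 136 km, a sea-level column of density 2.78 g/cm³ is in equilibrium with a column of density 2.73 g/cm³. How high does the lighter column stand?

ρ_ref D = ρ (D + h) → h = D (ρ_ref − ρ)/ρ.
h = 136 km × (2.78 − 2.73)/2.73 = 2.49 km.

2.49 km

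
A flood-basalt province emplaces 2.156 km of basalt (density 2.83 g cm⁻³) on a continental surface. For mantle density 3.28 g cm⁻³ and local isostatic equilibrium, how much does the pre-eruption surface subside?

Subaerial loading: s = t ρ_load / ρ_m.
s = 2.156 km × 2.83/3.28 = 1.86 km.

1.86 km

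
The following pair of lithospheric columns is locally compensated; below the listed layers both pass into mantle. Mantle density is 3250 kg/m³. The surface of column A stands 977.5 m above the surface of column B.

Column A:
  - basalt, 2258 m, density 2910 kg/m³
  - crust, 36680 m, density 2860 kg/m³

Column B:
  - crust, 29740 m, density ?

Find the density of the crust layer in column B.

Take the compensation level at the base of the deeper column (depth z_c below the surface of column A) and equate Σ ρ_i t_i down to z_c; mantle fills any gap and the z_c terms cancel.
Column A: 2258×2910 + 36680×2860 + (z_c − 38938)×3250
Column B: 977.5×0 + 29740×ρ + (z_c − 977.5 − 29740)×3250
The z_c×3250 term appears on both sides and cancels. Collect the known terms of each column as K = Σ(ρt)_known − 3250 × (depth of known layers): K_A = 111475580 − 3250×38938 = −15072920; K_B = 0 − 3250×(977.5 + 29740) = −99831875.
Balance: K_A = K_B + 29740×ρ, so ρ = (K_A − K_B)/29740 = 84759000/29740 = 2850 kg/m³.

2850 kg/m³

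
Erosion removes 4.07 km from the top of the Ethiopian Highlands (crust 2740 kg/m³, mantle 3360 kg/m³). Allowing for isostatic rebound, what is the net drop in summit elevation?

0.751 km

Rebound u = e ρ_c/ρ_m = 4.07 km × 2740/3360 = 3.319 km.
Net surface drop = e − u = 4.07 km − 3.319 km = e (ρ_m − ρ_c)/ρ_m = 0.751 km.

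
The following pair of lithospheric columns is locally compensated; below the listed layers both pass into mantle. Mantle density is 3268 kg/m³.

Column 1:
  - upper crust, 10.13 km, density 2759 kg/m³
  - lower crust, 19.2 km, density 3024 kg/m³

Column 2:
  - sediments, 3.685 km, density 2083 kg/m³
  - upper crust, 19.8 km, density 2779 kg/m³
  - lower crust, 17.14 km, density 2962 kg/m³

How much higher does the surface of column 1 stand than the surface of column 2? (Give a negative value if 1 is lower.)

For any compensation level in the mantle, the mantle terms cancel and isostasy reduces to e = (Σt_1 − Σt_2) − (Σ(ρt)_1 − Σ(ρt)_2) / ρ_m.
Σt_1 = 29.33 km; Σt_2 = 40.625 km; Σ(ρt)_1 = 86009.47; Σ(ρt)_2 = 113468.735 (in km·kg/m³).
e = (29.33 − 40.625) − (86009.47 − 113468.735) / 3268 = −2.89 km.

−2.89 km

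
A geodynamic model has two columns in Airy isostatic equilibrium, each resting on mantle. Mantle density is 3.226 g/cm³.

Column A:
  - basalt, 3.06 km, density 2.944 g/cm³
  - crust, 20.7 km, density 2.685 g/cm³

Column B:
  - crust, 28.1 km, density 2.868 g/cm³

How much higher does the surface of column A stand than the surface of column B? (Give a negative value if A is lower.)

0.621 km

For any compensation level in the mantle, the mantle terms cancel and isostasy reduces to e = (Σt_A − Σt_B) − (Σ(ρt)_A − Σ(ρt)_B) / ρ_m.
Σt_A = 23.76 km; Σt_B = 28.1 km; Σ(ρt)_A = 64.58814; Σ(ρt)_B = 80.5908 (in km·g/cm³).
e = (23.76 − 28.1) − (64.58814 − 80.5908) / 3.226 = 0.621 km.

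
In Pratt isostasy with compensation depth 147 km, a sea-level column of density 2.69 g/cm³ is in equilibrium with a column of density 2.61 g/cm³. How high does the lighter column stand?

ρ_ref D = ρ (D + h) → h = D (ρ_ref − ρ)/ρ.
h = 147 km × (2.69 − 2.61)/2.61 = 4.51 km.

4.51 km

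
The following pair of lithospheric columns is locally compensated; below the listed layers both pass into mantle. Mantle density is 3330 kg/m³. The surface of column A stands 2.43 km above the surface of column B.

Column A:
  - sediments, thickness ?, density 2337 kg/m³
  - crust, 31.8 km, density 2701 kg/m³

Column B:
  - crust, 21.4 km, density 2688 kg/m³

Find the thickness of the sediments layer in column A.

Take the compensation level at the base of the deeper column (depth z_c below the surface of column A) and equate Σ ρ_i t_i down to z_c; mantle fills any gap and the z_c terms cancel.
Column A: x×2337 + 31.8×2701 + (z_c − 31.8 − x)×3330
Column B: 2.43×0 + 21.4×2688 + (z_c − 2.43 − 21.4)×3330
The z_c×3330 term appears on both sides and cancels. Collect the known terms of each column as K = Σ(ρt)_known − 3330 × (depth of known layers): K_A = 85891.8 − 3330×31.8 = −20002.2; K_B = 57523.2 − 3330×(2.43 + 21.4) = −21830.7.
Balance: K_A − x×(3330 − 2337) = K_B, so x = (K_A − K_B)/(3330 − 2337) = 1828.5/993 = 1.84 km.

1.84 km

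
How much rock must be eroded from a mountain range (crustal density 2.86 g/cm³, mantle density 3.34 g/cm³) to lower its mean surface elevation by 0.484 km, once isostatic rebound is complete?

3.37 km

Net drop Δ = e − u = e − e ρ_c/ρ_m = e (ρ_m − ρ_c)/ρ_m.
e = Δ ρ_m/(ρ_m − ρ_c) = 0.484 km × 3.34/0.48 = 3.37 km.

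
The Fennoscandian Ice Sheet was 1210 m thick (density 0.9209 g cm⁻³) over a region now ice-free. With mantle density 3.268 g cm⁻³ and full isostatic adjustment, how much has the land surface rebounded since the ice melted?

341 m

Removing the load lets mantle flow back in; uplift u satisfies ρ_ice t = ρ_m u.
u = t ρ_ice/ρ_m = 1210 m × 0.9209/3.268 = 341 m.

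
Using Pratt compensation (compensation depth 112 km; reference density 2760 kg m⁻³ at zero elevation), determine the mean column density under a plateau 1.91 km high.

2710 kg m⁻³

Pratt balance: ρ_ref D = ρ (D + h).
ρ = ρ_ref D/(D + h) = 2760 × 112 km/(112 km + 1.91 km) = 2710 kg m⁻³.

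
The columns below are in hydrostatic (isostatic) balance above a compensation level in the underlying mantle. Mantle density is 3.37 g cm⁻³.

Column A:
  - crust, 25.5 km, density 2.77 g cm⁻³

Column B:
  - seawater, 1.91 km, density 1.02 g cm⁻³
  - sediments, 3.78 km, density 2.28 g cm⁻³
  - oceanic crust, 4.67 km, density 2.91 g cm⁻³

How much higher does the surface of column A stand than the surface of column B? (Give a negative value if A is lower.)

1.35 km

For any compensation level in the mantle, the mantle terms cancel and isostasy reduces to e = (Σt_A − Σt_B) − (Σ(ρt)_A − Σ(ρt)_B) / ρ_m.
Σt_A = 25.5 km; Σt_B = 10.36 km; Σ(ρt)_A = 70.635; Σ(ρt)_B = 24.1563 (in km·g cm⁻³).
e = (25.5 − 10.36) − (70.635 − 24.1563) / 3.37 = 1.35 km.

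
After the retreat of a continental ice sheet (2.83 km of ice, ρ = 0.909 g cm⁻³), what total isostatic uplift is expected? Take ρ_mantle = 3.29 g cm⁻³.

Removing the load lets mantle flow back in; uplift u satisfies ρ_ice t = ρ_m u.
u = t ρ_ice/ρ_m = 2.83 km × 0.909/3.29 = 0.782 km.

0.782 km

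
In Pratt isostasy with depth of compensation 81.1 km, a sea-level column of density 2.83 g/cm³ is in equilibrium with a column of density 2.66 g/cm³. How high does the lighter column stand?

5.18 km

ρ_ref D = ρ (D + h) → h = D (ρ_ref − ρ)/ρ.
h = 81.1 km × (2.83 − 2.66)/2.66 = 5.18 km.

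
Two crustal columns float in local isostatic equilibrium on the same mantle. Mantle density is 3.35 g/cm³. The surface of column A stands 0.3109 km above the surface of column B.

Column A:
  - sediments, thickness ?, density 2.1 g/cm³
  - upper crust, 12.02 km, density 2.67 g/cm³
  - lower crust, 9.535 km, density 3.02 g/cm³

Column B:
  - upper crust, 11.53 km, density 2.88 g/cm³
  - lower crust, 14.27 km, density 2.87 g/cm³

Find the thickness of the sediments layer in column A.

1.59 km

Take the compensation level at the base of the deeper column (depth z_c below the surface of column A) and equate Σ ρ_i t_i down to z_c; mantle fills any gap and the z_c terms cancel.
Column A: x×2.1 + 12.02×2.67 + 9.535×3.02 + (z_c − 21.555 − x)×3.35
Column B: 0.3109×0 + 11.53×2.88 + 14.27×2.87 + (z_c − 0.3109 − 25.8)×3.35
The z_c×3.35 term appears on both sides and cancels. Collect the known terms of each column as K = Σ(ρt)_known − 3.35 × (depth of known layers): K_A = 60.8891 − 3.35×21.555 = −11.32015; K_B = 74.1613 − 3.35×(0.3109 + 25.8) = −13.310215.
Balance: K_A − x×(3.35 − 2.1) = K_B, so x = (K_A − K_B)/(3.35 − 2.1) = 1.99006/1.25 = 1.59 km.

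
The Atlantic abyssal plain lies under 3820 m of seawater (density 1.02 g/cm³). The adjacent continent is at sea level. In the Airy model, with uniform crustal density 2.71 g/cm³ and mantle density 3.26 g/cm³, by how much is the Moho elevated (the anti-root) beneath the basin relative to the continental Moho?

11700 m

Equating mass per unit area of the two columns: replacing crust with seawater at the top is compensated by replacing crust with mantle at the base: d (ρ_c − ρ_w) = a (ρ_m − ρ_c).
a = d (ρ_c − ρ_w)/(ρ_m − ρ_c) = 3820 m × 1.69/0.55 = 11700 m.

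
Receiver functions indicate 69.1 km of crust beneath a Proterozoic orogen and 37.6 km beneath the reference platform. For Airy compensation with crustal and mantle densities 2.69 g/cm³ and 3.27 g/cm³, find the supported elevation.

5.59 km

Excess crust Δ = 69.1 km − 37.6 km = 31.5 km, split between elevation h and root r with h + r = Δ.
Airy balance ρ_c h = (ρ_m − ρ_c) r gives r = h ρ_c/(ρ_m − ρ_c), so h (1 + ρ_c/(ρ_m − ρ_c)) = Δ, i.e. h = Δ (ρ_m − ρ_c)/ρ_m.
h = 31.5 km × 0.58/3.27 = 5.59 km.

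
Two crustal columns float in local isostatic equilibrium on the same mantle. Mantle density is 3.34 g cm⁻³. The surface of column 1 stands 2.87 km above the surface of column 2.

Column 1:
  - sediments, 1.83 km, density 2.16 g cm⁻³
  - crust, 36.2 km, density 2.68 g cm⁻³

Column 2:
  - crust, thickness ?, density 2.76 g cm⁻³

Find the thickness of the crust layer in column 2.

Take the compensation level at the base of the deeper column (depth z_c below the surface of column 1) and equate Σ ρ_i t_i down to z_c; mantle fills any gap and the z_c terms cancel.
Column 1: 1.83×2.16 + 36.2×2.68 + (z_c − 38.03)×3.34
Column 2: 2.87×0 + x×2.76 + (z_c − 2.87 − 0 − x)×3.34
The z_c×3.34 term appears on both sides and cancels. Collect the known terms of each column as K = Σ(ρt)_known − 3.34 × (depth of known layers): K_1 = 100.9688 − 3.34×38.03 = −26.0514; K_2 = 0 − 3.34×(2.87 + 0) = −9.5858.
Balance: K_1 = K_2 − x×(3.34 − 2.76), so x = (K_2 − K_1)/(3.34 − 2.76) = 16.4656/0.58 = 28.4 km.

28.4 km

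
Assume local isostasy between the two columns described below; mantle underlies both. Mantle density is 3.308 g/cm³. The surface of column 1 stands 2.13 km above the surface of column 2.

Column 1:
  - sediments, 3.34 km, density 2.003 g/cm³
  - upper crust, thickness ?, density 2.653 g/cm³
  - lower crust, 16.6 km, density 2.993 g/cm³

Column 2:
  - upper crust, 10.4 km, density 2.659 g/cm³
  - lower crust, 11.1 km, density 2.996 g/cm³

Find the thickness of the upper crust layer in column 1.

11.7 km

Take the compensation level at the base of the deeper column (depth z_c below the surface of column 1) and equate Σ ρ_i t_i down to z_c; mantle fills any gap and the z_c terms cancel.
Column 1: 3.34×2.003 + x×2.653 + 16.6×2.993 + (z_c − 19.94 − x)×3.308
Column 2: 2.13×0 + 10.4×2.659 + 11.1×2.996 + (z_c − 2.13 − 21.5)×3.308
The z_c×3.308 term appears on both sides and cancels. Collect the known terms of each column as K = Σ(ρt)_known − 3.308 × (depth of known layers): K_1 = 56.37382 − 3.308×19.94 = −9.5877; K_2 = 60.9092 − 3.308×(2.13 + 21.5) = −17.25884.
Balance: K_1 − x×(3.308 − 2.653) = K_2, so x = (K_1 − K_2)/(3.308 − 2.653) = 7.67114/0.655 = 11.7 km.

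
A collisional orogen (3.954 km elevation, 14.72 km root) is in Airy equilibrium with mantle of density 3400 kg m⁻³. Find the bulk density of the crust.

2680 kg m⁻³

ρ_c h = (ρ_m − ρ_c) r → ρ_c (h + r) = ρ_m r → ρ_c = ρ_m r / (h + r).
ρ_c = 3400 × 14.72 km / (3.954 km + 14.72 km) = 2680 kg m⁻³.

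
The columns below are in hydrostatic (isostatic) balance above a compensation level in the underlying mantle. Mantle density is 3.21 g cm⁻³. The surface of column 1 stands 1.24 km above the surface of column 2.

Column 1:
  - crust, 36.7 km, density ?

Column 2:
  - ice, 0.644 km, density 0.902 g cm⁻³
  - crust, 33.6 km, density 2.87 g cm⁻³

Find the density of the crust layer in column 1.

2.75 g cm⁻³

Take the compensation level at the base of the deeper column (depth z_c below the surface of column 1) and equate Σ ρ_i t_i down to z_c; mantle fills any gap and the z_c terms cancel.
Column 1: 36.7×ρ + (z_c − 36.7)×3.21
Column 2: 1.24×0 + 0.644×0.902 + 33.6×2.87 + (z_c − 1.24 − 34.244)×3.21
The z_c×3.21 term appears on both sides and cancels. Collect the known terms of each column as K = Σ(ρt)_known − 3.21 × (depth of known layers): K_1 = 0 − 3.21×36.7 = −117.807; K_2 = 97.012888 − 3.21×(1.24 + 34.244) = −16.890752.
Balance: K_1 + 36.7×ρ = K_2, so ρ = (K_2 − K_1)/36.7 = 100.916/36.7 = 2.75 g cm⁻³.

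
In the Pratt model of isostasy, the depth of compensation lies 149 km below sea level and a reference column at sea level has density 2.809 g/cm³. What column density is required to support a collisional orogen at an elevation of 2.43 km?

2.76 g/cm³

Pratt balance: ρ_ref D = ρ (D + h).
ρ = ρ_ref D/(D + h) = 2.809 × 149 km/(149 km + 2.43 km) = 2.76 g/cm³.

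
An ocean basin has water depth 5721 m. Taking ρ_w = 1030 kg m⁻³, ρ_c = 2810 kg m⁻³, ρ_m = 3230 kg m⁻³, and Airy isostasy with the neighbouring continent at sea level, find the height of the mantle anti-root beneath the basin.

24200 m

In Airy isostatic equilibrium: replacing crust with seawater at the top is compensated by replacing crust with mantle at the base: d (ρ_c − ρ_w) = a (ρ_m − ρ_c).
a = d (ρ_c − ρ_w)/(ρ_m − ρ_c) = 5721 m × 1780/420 = 24200 m.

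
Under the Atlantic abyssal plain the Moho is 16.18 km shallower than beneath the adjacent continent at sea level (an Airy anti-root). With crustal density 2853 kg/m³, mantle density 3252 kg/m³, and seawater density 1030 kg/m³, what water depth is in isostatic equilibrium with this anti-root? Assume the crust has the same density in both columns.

Replacing a thickness d of crust by seawater at the top must be balanced by replacing crust with mantle at the base: d (ρ_c − ρ_w) = a (ρ_m − ρ_c).
d = a (ρ_m − ρ_c)/(ρ_c − ρ_w) = 16.18 km × 399/1823 = 3.54 km.

3.54 km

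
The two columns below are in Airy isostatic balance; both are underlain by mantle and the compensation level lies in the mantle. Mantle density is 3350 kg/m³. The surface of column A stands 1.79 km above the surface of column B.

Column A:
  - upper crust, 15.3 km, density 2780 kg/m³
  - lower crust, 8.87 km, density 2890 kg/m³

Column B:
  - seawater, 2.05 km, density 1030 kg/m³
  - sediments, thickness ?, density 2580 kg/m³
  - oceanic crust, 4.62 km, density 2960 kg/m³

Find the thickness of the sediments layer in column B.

Take the compensation level at the base of the deeper column (depth z_c below the surface of column A) and equate Σ ρ_i t_i down to z_c; mantle fills any gap and the z_c terms cancel.
Column A: 15.3×2780 + 8.87×2890 + (z_c − 24.17)×3350
Column B: 1.79×0 + 2.05×1030 + x×2580 + 4.62×2960 + (z_c − 1.79 − 6.67 − x)×3350
The z_c×3350 term appears on both sides and cancels. Collect the known terms of each column as K = Σ(ρt)_known − 3350 × (depth of known layers): K_A = 68168.3 − 3350×24.17 = −12801.2; K_B = 15786.7 − 3350×(1.79 + 6.67) = −12554.3.
Balance: K_A = K_B − x×(3350 − 2580), so x = (K_B − K_A)/(3350 − 2580) = 246.9/770 = 0.321 km.

0.321 km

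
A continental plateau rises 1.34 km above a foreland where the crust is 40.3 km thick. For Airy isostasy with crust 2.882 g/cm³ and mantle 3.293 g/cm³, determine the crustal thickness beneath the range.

Root depth r = h ρ_c / (ρ_m − ρ_c) = 1.34 km × 2.882 / 0.411 = 9.396 km.
Total thickness = T + h + r = 40.3 km + 1.34 km + 9.396 km = 51 km.

51 km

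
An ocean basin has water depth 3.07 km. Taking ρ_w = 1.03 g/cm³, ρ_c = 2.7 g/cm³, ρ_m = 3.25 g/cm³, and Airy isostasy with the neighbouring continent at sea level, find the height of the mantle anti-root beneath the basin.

9.32 km

Equating mass per unit area of the two columns: replacing crust with seawater at the top is compensated by replacing crust with mantle at the base: d (ρ_c − ρ_w) = a (ρ_m − ρ_c).
a = d (ρ_c − ρ_w)/(ρ_m − ρ_c) = 3.07 km × 1.67/0.55 = 9.32 km.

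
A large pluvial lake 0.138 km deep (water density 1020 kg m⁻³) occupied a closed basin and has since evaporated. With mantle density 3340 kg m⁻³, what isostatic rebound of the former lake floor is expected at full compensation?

0.0421 km

u = d ρ_w/ρ_m = 0.138 km × 1020/3340 = 0.0421 km.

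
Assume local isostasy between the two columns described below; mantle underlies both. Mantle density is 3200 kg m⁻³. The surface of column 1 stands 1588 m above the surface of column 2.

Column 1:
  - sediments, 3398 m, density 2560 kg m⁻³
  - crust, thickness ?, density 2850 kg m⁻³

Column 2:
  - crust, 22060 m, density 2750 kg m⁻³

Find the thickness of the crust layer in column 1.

Take the compensation level at the base of the deeper column (depth z_c below the surface of column 1) and equate Σ ρ_i t_i down to z_c; mantle fills any gap and the z_c terms cancel.
Column 1: 3398×2560 + x×2850 + (z_c − 3398 − x)×3200
Column 2: 1588×0 + 22060×2750 + (z_c − 1588 − 22060)×3200
The z_c×3200 term appears on both sides and cancels. Collect the known terms of each column as K = Σ(ρt)_known − 3200 × (depth of known layers): K_1 = 8698880 − 3200×3398 = −2174720; K_2 = 60665000 − 3200×(1588 + 22060) = −15008600.
Balance: K_1 − x×(3200 − 2850) = K_2, so x = (K_1 − K_2)/(3200 − 2850) = 12833900/350 = 36700 m.

36700 m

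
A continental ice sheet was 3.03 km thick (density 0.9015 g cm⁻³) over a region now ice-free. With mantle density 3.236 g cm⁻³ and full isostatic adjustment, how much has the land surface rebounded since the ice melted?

0.844 km

Removing the load lets mantle flow back in; uplift u satisfies ρ_ice t = ρ_m u.
u = t ρ_ice/ρ_m = 3.03 km × 0.9015/3.236 = 0.844 km.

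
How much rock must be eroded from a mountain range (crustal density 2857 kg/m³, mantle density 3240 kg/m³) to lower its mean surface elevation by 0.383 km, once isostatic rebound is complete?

Net drop Δ = e − u = e − e ρ_c/ρ_m = e (ρ_m − ρ_c)/ρ_m.
e = Δ ρ_m/(ρ_m − ρ_c) = 0.383 km × 3240/383 = 3.24 km.

3.24 km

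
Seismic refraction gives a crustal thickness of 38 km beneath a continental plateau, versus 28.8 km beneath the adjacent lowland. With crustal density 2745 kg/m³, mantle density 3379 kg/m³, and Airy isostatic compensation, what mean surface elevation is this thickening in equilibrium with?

1.73 km

Excess crust Δ = 38 km − 28.8 km = 9.2 km, split between elevation h and root r with h + r = Δ.
Airy balance ρ_c h = (ρ_m − ρ_c) r gives r = h ρ_c/(ρ_m − ρ_c), so h (1 + ρ_c/(ρ_m − ρ_c)) = Δ, i.e. h = Δ (ρ_m − ρ_c)/ρ_m.
h = 9.2 km × 634/3379 = 1.73 km.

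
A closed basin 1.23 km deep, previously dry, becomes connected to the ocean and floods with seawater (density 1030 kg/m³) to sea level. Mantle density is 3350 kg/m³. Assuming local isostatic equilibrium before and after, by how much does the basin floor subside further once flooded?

After flooding the water column is d + s deep. Its weight must equal the weight of mantle displaced by the extra subsidence s: (d + s) ρ_w = s ρ_m.
s = d ρ_w / (ρ_m − ρ_w) = 1.23 km × 1030/(3350 − 1030) = 0.546 km.

0.546 km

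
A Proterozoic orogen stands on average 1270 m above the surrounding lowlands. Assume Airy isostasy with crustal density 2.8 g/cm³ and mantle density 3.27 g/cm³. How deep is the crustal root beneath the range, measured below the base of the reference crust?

7570 m

Equating mass per unit area of the two columns: the weight of the topography is balanced by the buoyancy of the root, ρ_c h = (ρ_m − ρ_c) r.
r = h · ρ_c / (ρ_m − ρ_c) = 1270 m × 2.8 / (3.27 − 2.8) = 7570 m.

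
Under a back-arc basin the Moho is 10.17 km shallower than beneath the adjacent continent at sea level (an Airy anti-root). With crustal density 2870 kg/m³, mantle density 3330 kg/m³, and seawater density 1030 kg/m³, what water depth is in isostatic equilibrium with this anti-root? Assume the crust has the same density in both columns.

Replacing a thickness d of crust by seawater at the top must be balanced by replacing crust with mantle at the base: d (ρ_c − ρ_w) = a (ρ_m − ρ_c).
d = a (ρ_m − ρ_c)/(ρ_c − ρ_w) = 10.17 km × 460/1840 = 2.54 km.

2.54 km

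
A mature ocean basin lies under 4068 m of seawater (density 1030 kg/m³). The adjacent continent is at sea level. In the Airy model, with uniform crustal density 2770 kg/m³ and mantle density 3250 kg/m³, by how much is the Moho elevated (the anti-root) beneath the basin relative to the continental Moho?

14700 m

By Archimedes' principle applied to the lithosphere: replacing crust with seawater at the top is compensated by replacing crust with mantle at the base: d (ρ_c − ρ_w) = a (ρ_m − ρ_c).
a = d (ρ_c − ρ_w)/(ρ_m − ρ_c) = 4068 m × 1740/480 = 14700 m.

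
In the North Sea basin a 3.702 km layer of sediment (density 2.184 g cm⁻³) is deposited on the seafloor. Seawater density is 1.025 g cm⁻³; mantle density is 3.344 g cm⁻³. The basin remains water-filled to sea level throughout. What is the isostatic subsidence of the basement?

1.85 km

Submarine loading: the sediment displaces seawater, and the subsidence is in turn flooded, so s (ρ_m − ρ_w) = t (ρ_sed − ρ_w).
s = 3.702 km × (2.184 − 1.025) / (3.344 − 1.025) = 1.85 km.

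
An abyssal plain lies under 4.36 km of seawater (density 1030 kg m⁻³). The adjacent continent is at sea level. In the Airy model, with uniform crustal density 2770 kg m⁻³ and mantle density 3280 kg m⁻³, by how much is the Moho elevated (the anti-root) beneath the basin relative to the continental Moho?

Isostatic balance requires: replacing crust with seawater at the top is compensated by replacing crust with mantle at the base: d (ρ_c − ρ_w) = a (ρ_m − ρ_c).
a = d (ρ_c − ρ_w)/(ρ_m − ρ_c) = 4.36 km × 1740/510 = 14.9 km.

14.9 km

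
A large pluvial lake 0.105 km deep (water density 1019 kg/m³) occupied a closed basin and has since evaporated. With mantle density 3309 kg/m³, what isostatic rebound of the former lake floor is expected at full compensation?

0.0323 km

u = d ρ_w/ρ_m = 0.105 km × 1019/3309 = 0.0323 km.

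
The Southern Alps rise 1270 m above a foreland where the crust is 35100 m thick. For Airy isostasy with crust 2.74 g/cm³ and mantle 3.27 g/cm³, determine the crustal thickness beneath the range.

42900 m

Root depth r = h ρ_c / (ρ_m − ρ_c) = 1270 m × 2.74 / 0.53 = 6566 m.
Total thickness = T + h + r = 35100 m + 1270 m + 6566 m = 42900 m.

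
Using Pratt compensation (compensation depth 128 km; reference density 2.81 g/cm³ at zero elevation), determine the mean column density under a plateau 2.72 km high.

Pratt balance: ρ_ref D = ρ (D + h).
ρ = ρ_ref D/(D + h) = 2.81 × 128 km/(128 km + 2.72 km) = 2.75 g/cm³.

2.75 g/cm³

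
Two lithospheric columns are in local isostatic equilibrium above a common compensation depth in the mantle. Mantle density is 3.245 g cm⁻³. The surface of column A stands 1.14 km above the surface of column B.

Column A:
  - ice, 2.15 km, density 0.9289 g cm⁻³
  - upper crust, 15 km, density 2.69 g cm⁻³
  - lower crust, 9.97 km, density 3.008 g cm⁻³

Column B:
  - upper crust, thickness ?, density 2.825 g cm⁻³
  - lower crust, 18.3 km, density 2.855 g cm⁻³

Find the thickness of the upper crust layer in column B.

Take the compensation level at the base of the deeper column (depth z_c below the surface of column A) and equate Σ ρ_i t_i down to z_c; mantle fills any gap and the z_c terms cancel.
Column A: 2.15×0.9289 + 15×2.69 + 9.97×3.008 + (z_c − 27.12)×3.245
Column B: 1.14×0 + x×2.825 + 18.3×2.855 + (z_c − 1.14 − 18.3 − x)×3.245
The z_c×3.245 term appears on both sides and cancels. Collect the known terms of each column as K = Σ(ρt)_known − 3.245 × (depth of known layers): K_A = 72.336895 − 3.245×27.12 = −15.667505; K_B = 52.2465 − 3.245×(1.14 + 18.3) = −10.8363.
Balance: K_A = K_B − x×(3.245 − 2.825), so x = (K_B − K_A)/(3.245 − 2.825) = 4.8312/0.42 = 11.5 km.

11.5 km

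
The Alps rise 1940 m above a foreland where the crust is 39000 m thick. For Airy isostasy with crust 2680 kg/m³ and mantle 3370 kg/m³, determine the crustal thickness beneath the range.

48500 m

Root depth r = h ρ_c / (ρ_m − ρ_c) = 1940 m × 2680 / 690 = 7535 m.
Total thickness = T + h + r = 39000 m + 1940 m + 7535 m = 48500 m.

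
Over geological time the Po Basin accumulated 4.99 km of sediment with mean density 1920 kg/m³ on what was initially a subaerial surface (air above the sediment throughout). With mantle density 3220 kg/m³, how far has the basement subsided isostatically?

Subaerial load: s = t ρ_sed / ρ_m = 4.99 km × 1920/3220 = 2.98 km.

2.98 km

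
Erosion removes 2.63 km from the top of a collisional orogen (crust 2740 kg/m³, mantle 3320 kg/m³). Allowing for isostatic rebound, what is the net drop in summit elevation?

0.459 km

Rebound u = e ρ_c/ρ_m = 2.63 km × 2740/3320 = 2.171 km.
Net surface drop = e − u = 2.63 km − 2.171 km = e (ρ_m − ρ_c)/ρ_m = 0.459 km.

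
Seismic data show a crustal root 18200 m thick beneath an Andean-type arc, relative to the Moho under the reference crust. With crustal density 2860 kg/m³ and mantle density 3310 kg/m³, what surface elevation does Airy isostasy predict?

2860 m

Equating mass per unit area of the two columns: ρ_c h = (ρ_m − ρ_c) r.
h = r (ρ_m − ρ_c) / ρ_c = 18200 m × (3310 − 2860) / 2860 = 2860 m.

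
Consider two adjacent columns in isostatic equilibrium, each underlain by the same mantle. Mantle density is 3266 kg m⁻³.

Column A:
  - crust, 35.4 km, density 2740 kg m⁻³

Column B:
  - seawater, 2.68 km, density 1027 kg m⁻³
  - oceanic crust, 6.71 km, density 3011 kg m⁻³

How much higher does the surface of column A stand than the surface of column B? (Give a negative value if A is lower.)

3.34 km

For any compensation level in the mantle, the mantle terms cancel and isostasy reduces to e = (Σt_A − Σt_B) − (Σ(ρt)_A − Σ(ρt)_B) / ρ_m.
Σt_A = 35.4 km; Σt_B = 9.39 km; Σ(ρt)_A = 96996; Σ(ρt)_B = 22956.17 (in km·kg m⁻³).
e = (35.4 − 9.39) − (96996 − 22956.17) / 3266 = 3.34 km.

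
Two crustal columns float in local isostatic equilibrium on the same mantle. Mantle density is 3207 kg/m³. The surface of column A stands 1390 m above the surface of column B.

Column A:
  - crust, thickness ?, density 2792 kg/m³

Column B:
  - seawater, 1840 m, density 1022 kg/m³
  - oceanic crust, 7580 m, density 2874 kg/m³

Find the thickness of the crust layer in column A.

26500 m

Take the compensation level at the base of the deeper column (depth z_c below the surface of column A) and equate Σ ρ_i t_i down to z_c; mantle fills any gap and the z_c terms cancel.
Column A: x×2792 + (z_c − 0 − x)×3207
Column B: 1390×0 + 1840×1022 + 7580×2874 + (z_c − 1390 − 9420)×3207
The z_c×3207 term appears on both sides and cancels. Collect the known terms of each column as K = Σ(ρt)_known − 3207 × (depth of known layers): K_A = 0 − 3207×0 = 0; K_B = 23665400 − 3207×(1390 + 9420) = −11002270.
Balance: K_A − x×(3207 − 2792) = K_B, so x = (K_A − K_B)/(3207 − 2792) = 11002300/415 = 26500 m.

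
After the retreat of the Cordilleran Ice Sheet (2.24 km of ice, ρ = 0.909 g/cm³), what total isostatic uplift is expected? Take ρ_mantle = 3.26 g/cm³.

0.625 km

Removing the load lets mantle flow back in; uplift u satisfies ρ_ice t = ρ_m u.
u = t ρ_ice/ρ_m = 2.24 km × 0.909/3.26 = 0.625 km.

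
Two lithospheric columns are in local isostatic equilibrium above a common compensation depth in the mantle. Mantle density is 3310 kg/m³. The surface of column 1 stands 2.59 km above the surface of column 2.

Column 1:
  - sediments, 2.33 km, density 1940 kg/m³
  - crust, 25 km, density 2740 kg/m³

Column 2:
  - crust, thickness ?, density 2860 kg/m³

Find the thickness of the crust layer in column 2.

Take the compensation level at the base of the deeper column (depth z_c below the surface of column 1) and equate Σ ρ_i t_i down to z_c; mantle fills any gap and the z_c terms cancel.
Column 1: 2.33×1940 + 25×2740 + (z_c − 27.33)×3310
Column 2: 2.59×0 + x×2860 + (z_c − 2.59 − 0 − x)×3310
The z_c×3310 term appears on both sides and cancels. Collect the known terms of each column as K = Σ(ρt)_known − 3310 × (depth of known layers): K_1 = 73020.2 − 3310×27.33 = −17442.1; K_2 = 0 − 3310×(2.59 + 0) = −8572.9.
Balance: K_1 = K_2 − x×(3310 − 2860), so x = (K_2 − K_1)/(3310 − 2860) = 8869.2/450 = 19.7 km.

19.7 km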